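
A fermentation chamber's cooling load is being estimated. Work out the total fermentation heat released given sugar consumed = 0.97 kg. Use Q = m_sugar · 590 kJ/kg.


Q = 0.97 · 590

572.3000 kJ


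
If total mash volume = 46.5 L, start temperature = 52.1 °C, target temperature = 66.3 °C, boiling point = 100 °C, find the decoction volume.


V_dec = V_total·(T_target − T_start)/(T_boil − T_start)
V_dec = 46.5·(66.3 − 52.1)/(100 − 52.1)

13.7850 L


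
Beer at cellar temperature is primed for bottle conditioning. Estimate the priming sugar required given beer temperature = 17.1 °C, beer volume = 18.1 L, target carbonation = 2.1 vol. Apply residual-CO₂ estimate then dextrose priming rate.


residual = 14.695·(0.01821 + 0.09011·e^(−0.04·T));  sugar = (target − residual)·4.0·V
residual = 14.695·(0.01821 + 0.09011·e^(−0.04·17.1)) = 0.9358
sugar = (2.1 − 0.9358)·4.0·18.1

84.2907 g


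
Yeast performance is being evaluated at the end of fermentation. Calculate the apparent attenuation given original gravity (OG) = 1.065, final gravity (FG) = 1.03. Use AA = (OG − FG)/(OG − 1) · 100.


AA = (1.065 − 1.03)/(1.065 − 1) · 100

53.8462 %


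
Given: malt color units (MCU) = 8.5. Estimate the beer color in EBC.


SRM = 1.4922·MCU^0.6859;  EBC = SRM·1.97
SRM = 1.4922·8.5^0.6859 = 6.4761
EBC = 6.4761·1.97

12.7580 EBC


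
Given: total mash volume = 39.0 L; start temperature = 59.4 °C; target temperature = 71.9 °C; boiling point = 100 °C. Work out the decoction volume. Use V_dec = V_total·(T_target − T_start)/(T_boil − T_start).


V_dec = 39.0·(71.9 − 59.4)/(100 − 59.4)

12.0074 L


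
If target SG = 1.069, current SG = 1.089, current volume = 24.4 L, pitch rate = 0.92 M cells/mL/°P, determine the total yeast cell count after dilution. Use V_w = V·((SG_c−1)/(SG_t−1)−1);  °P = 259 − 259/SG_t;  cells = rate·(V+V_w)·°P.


V_w = 24.4·((1.089−1)/(1.069−1)−1) = 7.0725
V_final = 24.4 + 7.0725 = 31.4725
°P = 259 − 259/1.069 = 16.7175
cells = 0.92·31.4725·16.7175

484.0494 billion cells


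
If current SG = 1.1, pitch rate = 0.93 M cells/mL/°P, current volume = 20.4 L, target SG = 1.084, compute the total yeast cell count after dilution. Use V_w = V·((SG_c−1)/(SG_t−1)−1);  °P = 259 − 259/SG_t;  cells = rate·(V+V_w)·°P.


V_w = 20.4·((1.1−1)/(1.084−1)−1) = 3.8857
V_final = 20.4 + 3.8857 = 24.2857
°P = 259 − 259/1.084 = 20.0701
cells = 0.93·24.2857·20.0701

453.2978 billion cells


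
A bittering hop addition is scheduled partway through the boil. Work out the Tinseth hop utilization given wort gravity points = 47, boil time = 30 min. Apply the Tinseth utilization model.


U = 1.65·0.000125^(GP/1000) · (1 − e^(−0.04·t))/4.15
bigness = 1.65·0.000125^(47/1000) = 1.0815
boil_factor = (1 − e^(−0.04·30))/4.15 = 0.1684
U = 1.0815 · 0.1684

0.1821


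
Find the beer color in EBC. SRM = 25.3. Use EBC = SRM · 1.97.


EBC = 25.3 · 1.97

49.8410 EBC


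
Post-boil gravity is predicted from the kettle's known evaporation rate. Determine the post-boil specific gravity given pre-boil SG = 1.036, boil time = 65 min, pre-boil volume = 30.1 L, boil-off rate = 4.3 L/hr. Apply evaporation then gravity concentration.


V_post = V_pre − rate·(t/60);  SG_post = 1 + (SG_pre−1)·V_pre/V_post
V_post = 30.1 − 4.3·(65/60) = 25.4417
SG_post = 1 + (1.036 − 1)·30.1/25.4417

1.0426


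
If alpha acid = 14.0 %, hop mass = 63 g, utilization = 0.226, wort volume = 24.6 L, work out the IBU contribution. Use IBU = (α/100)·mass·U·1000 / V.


IBU = (14.0/100)·63·0.226·1000 / 24.6

81.0293 IBU


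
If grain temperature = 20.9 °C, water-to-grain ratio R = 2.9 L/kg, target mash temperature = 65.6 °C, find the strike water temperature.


T_strike = (0.41/R)·(T_mash − T_grain) + T_mash
T_strike = (0.41/2.9)·(65.6 − 20.9) + 65.6

71.9197 °C


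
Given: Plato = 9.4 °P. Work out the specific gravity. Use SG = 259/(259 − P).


SG = 259/(259 − 9.4)

1.0377


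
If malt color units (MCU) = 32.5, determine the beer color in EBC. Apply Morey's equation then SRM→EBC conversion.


SRM = 1.4922·MCU^0.6859;  EBC = SRM·1.97
SRM = 1.4922·32.5^0.6859 = 16.2490
EBC = 16.2490·1.97

32.0106 EBC


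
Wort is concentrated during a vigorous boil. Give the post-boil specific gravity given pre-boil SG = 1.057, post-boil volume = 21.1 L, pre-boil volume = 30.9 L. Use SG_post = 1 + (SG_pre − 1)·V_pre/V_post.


pts_pre = (1.057 − 1)·1000 = 57.0000
pts_post = 57.0000·30.9/21.1 = 83.4739
SG_post = 1 + 83.4739/1000

1.0835


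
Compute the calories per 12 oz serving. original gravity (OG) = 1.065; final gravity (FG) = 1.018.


ABW = (OG−FG)·131.25·0.79/FG;  °P = 259 − 259/SG (for OG→OE and FG→AE);  RE = 0.1808·OE + 0.8192·AE;  Cal = (6.9·ABW + 4·(RE−0.1))·FG·3.55
ABW = (1.065 − 1.018)·131.25·0.79/1.018 = 4.7871
OE = 259 − 259/1.065 = 15.8075 °P
AE = 259 − 259/1.018 = 4.5796 °P
RE = 0.1808·15.8075 + 0.8192·4.5796 = 6.6096 °P
Cal = (6.9·4.7871 + 4·(6.6096−0.1))·1.018·3.55

213.4717 kcal


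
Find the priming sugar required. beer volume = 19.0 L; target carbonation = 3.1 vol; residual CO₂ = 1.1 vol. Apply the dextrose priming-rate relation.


sugar = (target − residual)·4.0·V
sugar = (3.1 − 1.1)·4.0·19.0

152.0000 g


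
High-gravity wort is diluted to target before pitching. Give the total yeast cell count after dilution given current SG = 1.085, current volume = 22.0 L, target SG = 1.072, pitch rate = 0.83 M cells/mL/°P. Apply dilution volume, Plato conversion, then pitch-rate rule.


V_w = V·((SG_c−1)/(SG_t−1)−1);  °P = 259 − 259/SG_t;  cells = rate·(V+V_w)·°P
V_w = 22.0·((1.085−1)/(1.072−1)−1) = 3.9722
V_final = 22.0 + 3.9722 = 25.9722
°P = 259 − 259/1.072 = 17.3955
cells = 0.83·25.9722·17.3955

374.9943 billion cells


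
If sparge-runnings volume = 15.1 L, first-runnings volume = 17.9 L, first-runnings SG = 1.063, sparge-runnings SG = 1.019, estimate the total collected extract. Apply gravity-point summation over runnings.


total = Σ (SG_i − 1)·1000·V_i
first = (1.063 − 1)·1000·17.9 = 1127.7000
sparge = (1.019 − 1)·1000·15.1 = 286.9000
total = 1127.7000 + 286.9000

1414.6000 gravity·L


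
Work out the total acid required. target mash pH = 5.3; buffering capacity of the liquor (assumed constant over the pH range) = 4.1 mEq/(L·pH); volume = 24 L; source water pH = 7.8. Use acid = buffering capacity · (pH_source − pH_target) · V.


acid = 4.1 · (7.8 − 5.3) · 24

246.0000 mEq


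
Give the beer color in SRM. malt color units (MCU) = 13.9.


SRM = 1.4922 · MCU^0.6859
SRM = 1.4922 · 13.9^0.6859

9.0745 SRM


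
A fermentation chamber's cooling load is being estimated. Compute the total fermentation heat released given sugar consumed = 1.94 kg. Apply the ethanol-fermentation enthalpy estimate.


Q = m_sugar · 590 kJ/kg
Q = 1.94 · 590

1144.6000 kJ


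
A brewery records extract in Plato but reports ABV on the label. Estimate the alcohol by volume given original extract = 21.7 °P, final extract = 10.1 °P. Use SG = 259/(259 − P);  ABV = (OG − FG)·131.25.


OG = 259/(259 − 21.7) = 1.0914
FG = 259/(259 − 10.1) = 1.0406
ABV = (1.0914 − 1.0406)·131.25

6.6763 % ABV


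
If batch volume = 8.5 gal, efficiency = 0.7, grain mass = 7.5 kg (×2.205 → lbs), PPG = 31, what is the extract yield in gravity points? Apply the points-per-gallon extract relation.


points = lbs × PPG × eff / vol
lbs = 7.5 × 2.205 = 16.5375
points = 16.5375 × 31 × 0.7 / 8.5

42.2193 points


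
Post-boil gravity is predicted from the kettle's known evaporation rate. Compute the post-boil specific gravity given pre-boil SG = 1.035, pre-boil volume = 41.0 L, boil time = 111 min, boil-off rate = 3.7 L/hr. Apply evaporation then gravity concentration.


V_post = V_pre − rate·(t/60);  SG_post = 1 + (SG_pre−1)·V_pre/V_post
V_post = 41.0 − 3.7·(111/60) = 34.1550
SG_post = 1 + (1.035 − 1)·41.0/34.1550

1.0420


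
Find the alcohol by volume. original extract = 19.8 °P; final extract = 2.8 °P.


SG = 259/(259 − P);  ABV = (OG − FG)·131.25
OG = 259/(259 − 19.8) = 1.0828
FG = 259/(259 − 2.8) = 1.0109
ABV = (1.0828 − 1.0109)·131.25

9.4299 % ABV


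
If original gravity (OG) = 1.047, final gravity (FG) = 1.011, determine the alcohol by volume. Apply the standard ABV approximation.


ABV = (OG − FG) · 131.25
ABV = (1.047 − 1.011) · 131.25

4.7250 % ABV


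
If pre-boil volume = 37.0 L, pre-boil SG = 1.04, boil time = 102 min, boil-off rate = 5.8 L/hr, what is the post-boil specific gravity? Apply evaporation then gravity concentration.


V_post = V_pre − rate·(t/60);  SG_post = 1 + (SG_pre−1)·V_pre/V_post
V_post = 37.0 − 5.8·(102/60) = 27.1400
SG_post = 1 + (1.04 − 1)·37.0/27.1400

1.0545


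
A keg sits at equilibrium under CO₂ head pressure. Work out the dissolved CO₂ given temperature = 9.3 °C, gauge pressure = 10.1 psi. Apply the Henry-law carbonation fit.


vols = (P + 14.695)·(0.01821 + 0.09011·e^(−0.04·T))
vols = (10.1 + 14.695)·(0.01821 + 0.09011·e^(−0.04·9.3))

1.9917 volumes


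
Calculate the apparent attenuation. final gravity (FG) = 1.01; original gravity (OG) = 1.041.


AA = (OG − FG)/(OG − 1) · 100
AA = (1.041 − 1.01)/(1.041 − 1) · 100

75.6098 %


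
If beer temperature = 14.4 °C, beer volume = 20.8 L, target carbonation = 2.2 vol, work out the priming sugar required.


residual = 14.695·(0.01821 + 0.09011·e^(−0.04·T));  sugar = (target − residual)·4.0·V
residual = 14.695·(0.01821 + 0.09011·e^(−0.04·14.4)) = 1.0120
sugar = (2.2 − 1.0120)·4.0·20.8

98.8444 g


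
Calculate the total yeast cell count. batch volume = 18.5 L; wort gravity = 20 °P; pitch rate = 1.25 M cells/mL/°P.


cells (billions) = rate · V_L · °P
cells = 1.25 · 18.5 · 20

462.5000 billion cells


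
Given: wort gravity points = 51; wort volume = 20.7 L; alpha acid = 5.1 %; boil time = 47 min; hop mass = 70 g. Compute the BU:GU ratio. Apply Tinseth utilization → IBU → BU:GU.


U = 1.65·0.000125^(GP/1000)·(1−e^(−0.04t))/4.15;  IBU = (α/100)·m·U·1000/V;  BU:GU = IBU/GP
U = 1.65·0.000125^(51/1000)·(1−e^(−0.04·47))/4.15 = 0.2130
IBU = (5.1/100)·70·0.2130·1000/20.7 = 36.7426
BU:GU = 36.7426/51

0.7204


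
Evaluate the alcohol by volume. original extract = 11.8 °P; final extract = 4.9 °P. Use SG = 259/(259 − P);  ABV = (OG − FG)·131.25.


OG = 259/(259 − 11.8) = 1.0477
FG = 259/(259 − 4.9) = 1.0193
ABV = (1.0477 − 1.0193)·131.25

3.7342 % ABV


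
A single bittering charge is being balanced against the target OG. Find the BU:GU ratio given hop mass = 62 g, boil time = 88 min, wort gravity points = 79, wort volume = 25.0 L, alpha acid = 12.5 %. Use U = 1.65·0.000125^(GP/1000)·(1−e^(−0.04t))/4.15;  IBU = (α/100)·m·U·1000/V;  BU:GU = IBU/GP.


U = 1.65·0.000125^(79/1000)·(1−e^(−0.04·88))/4.15 = 0.1897
IBU = (12.5/100)·62·0.1897·1000/25.0 = 58.8037
BU:GU = 58.8037/79

0.7444


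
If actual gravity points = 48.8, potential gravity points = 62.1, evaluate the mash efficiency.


efficiency = actual / potential × 100
efficiency = 48.8 / 62.1 × 100

78.5829 %


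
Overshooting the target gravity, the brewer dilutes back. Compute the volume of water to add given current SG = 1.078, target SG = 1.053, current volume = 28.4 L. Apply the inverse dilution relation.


V_water = V·((SG_curr − 1)/(SG_target − 1) − 1)
V_water = 28.4·((1.078 − 1)/(1.053 − 1) − 1)

13.3962 L


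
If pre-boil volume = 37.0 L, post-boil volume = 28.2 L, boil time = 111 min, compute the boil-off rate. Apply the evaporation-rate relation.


rate = (V_pre − V_post) / (t_min/60)
rate = (37.0 − 28.2) / (111/60)

4.7568 L/hr


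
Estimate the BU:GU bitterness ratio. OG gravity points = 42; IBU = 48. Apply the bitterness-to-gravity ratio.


BU:GU = IBU / OG_points
BU:GU = 48 / 42

1.1429


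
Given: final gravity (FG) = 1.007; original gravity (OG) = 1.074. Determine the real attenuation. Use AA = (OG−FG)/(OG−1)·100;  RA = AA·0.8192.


AA = (1.074 − 1.007)/(1.074 − 1)·100 = 90.5405
RA = 90.5405·0.8192

74.1708 %


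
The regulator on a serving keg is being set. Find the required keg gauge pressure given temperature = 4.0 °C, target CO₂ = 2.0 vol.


psi = vols/(0.01821 + 0.09011·e^(−0.04·T)) − 14.695
psi = 2.0/(0.01821 + 0.09011·e^(−0.04·4.0)) − 14.695

6.3584 psi


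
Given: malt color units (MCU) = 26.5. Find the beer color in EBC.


SRM = 1.4922·MCU^0.6859;  EBC = SRM·1.97
SRM = 1.4922·26.5^0.6859 = 14.1264
EBC = 14.1264·1.97

27.8290 EBC


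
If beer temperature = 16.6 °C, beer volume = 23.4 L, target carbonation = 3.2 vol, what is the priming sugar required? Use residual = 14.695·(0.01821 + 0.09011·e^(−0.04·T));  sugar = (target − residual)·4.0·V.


residual = 14.695·(0.01821 + 0.09011·e^(−0.04·16.6)) = 0.9493
sugar = (3.2 − 0.9493)·4.0·23.4

210.6692 g


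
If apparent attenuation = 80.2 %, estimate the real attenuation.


RA = AA · 0.8192
RA = 80.2 · 0.8192

65.6998 %


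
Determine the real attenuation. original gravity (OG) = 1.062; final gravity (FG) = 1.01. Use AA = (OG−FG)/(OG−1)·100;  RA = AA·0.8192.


AA = (1.062 − 1.01)/(1.062 − 1)·100 = 83.8710
RA = 83.8710·0.8192

68.7071 %


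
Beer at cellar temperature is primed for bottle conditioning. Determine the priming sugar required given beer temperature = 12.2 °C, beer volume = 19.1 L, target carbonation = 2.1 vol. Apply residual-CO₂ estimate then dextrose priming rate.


residual = 14.695·(0.01821 + 0.09011·e^(−0.04·T));  sugar = (target − residual)·4.0·V
residual = 14.695·(0.01821 + 0.09011·e^(−0.04·12.2)) = 1.0804
sugar = (2.1 − 1.0804)·4.0·19.1

77.8944 g


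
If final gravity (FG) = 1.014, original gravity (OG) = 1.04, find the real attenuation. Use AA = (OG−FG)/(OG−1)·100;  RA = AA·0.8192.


AA = (1.04 − 1.014)/(1.04 − 1)·100 = 65.0000
RA = 65.0000·0.8192

53.2480 %


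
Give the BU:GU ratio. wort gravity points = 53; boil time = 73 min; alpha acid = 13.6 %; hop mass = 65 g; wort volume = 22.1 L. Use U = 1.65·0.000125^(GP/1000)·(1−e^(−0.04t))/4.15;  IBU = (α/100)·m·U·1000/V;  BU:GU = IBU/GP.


U = 1.65·0.000125^(53/1000)·(1−e^(−0.04·73))/4.15 = 0.2336
IBU = (13.6/100)·65·0.2336·1000/22.1 = 93.4445
BU:GU = 93.4445/53

1.7631


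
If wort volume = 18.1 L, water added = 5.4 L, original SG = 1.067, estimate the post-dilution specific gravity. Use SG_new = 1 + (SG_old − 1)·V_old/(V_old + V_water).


pts = (1.067 − 1)·1000·18.1/(18.1 + 5.4) = 51.6043
SG_new = 1 + 51.6043/1000

1.0516


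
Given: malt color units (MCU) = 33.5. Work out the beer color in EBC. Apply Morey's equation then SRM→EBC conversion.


SRM = 1.4922·MCU^0.6859;  EBC = SRM·1.97
SRM = 1.4922·33.5^0.6859 = 16.5903
EBC = 16.5903·1.97

32.6830 EBC


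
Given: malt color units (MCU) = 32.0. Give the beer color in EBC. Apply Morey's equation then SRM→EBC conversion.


SRM = 1.4922·MCU^0.6859;  EBC = SRM·1.97
SRM = 1.4922·32.0^0.6859 = 16.0772
EBC = 16.0772·1.97

31.6720 EBC


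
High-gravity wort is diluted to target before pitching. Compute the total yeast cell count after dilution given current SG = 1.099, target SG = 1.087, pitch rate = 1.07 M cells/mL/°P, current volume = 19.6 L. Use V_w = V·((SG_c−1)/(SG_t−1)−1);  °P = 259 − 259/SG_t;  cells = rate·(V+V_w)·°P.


V_w = 19.6·((1.099−1)/(1.087−1)−1) = 2.7034
V_final = 19.6 + 2.7034 = 22.3034
°P = 259 − 259/1.087 = 20.7295
cells = 1.07·22.3034·20.7295

494.7038 billion cells


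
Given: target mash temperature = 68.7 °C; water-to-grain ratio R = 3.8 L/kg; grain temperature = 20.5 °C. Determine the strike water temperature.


T_strike = (0.41/R)·(T_mash − T_grain) + T_mash
T_strike = (0.41/3.8)·(68.7 − 20.5) + 68.7

73.9005 °C


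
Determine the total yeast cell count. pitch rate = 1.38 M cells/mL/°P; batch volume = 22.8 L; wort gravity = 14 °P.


cells (billions) = rate · V_L · °P
cells = 1.38 · 22.8 · 14

440.4960 billion cells


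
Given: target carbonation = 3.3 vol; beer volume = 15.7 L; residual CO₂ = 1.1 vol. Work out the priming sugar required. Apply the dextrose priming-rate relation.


sugar = (target − residual)·4.0·V
sugar = (3.3 − 1.1)·4.0·15.7

138.1600 g


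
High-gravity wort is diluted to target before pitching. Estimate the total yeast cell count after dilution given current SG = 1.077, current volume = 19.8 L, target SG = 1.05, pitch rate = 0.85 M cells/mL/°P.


V_w = V·((SG_c−1)/(SG_t−1)−1);  °P = 259 − 259/SG_t;  cells = rate·(V+V_w)·°P
V_w = 19.8·((1.077−1)/(1.05−1)−1) = 10.6920
V_final = 19.8 + 10.6920 = 30.4920
°P = 259 − 259/1.05 = 12.3333
cells = 0.85·30.4920·12.3333

319.6578 billion cells


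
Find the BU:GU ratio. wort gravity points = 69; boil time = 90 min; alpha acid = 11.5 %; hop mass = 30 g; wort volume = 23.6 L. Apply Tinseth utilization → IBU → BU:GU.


U = 1.65·0.000125^(GP/1000)·(1−e^(−0.04t))/4.15;  IBU = (α/100)·m·U·1000/V;  BU:GU = IBU/GP
U = 1.65·0.000125^(69/1000)·(1−e^(−0.04·90))/4.15 = 0.2080
IBU = (11.5/100)·30·0.2080·1000/23.6 = 30.4087
BU:GU = 30.4087/69

0.4407


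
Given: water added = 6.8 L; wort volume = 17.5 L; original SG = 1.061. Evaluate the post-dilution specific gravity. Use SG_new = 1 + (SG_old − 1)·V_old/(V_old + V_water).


pts = (1.061 − 1)·1000·17.5/(17.5 + 6.8) = 43.9300
SG_new = 1 + 43.9300/1000

1.0439


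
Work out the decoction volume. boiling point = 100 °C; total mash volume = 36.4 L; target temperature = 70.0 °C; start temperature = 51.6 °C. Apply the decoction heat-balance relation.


V_dec = V_total·(T_target − T_start)/(T_boil − T_start)
V_dec = 36.4·(70.0 − 51.6)/(100 − 51.6)

13.8380 L


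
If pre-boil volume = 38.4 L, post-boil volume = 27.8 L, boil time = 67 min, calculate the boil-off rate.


rate = (V_pre − V_post) / (t_min/60)
rate = (38.4 − 27.8) / (67/60)

9.4925 L/hr


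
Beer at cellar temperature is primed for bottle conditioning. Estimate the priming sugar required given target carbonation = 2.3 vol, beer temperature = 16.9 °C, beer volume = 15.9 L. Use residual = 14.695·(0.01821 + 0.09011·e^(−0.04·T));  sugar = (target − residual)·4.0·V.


residual = 14.695·(0.01821 + 0.09011·e^(−0.04·16.9)) = 0.9411
sugar = (2.3 − 0.9411)·4.0·15.9

86.4241 g


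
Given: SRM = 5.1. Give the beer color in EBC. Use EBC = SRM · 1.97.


EBC = 5.1 · 1.97

10.0470 EBC


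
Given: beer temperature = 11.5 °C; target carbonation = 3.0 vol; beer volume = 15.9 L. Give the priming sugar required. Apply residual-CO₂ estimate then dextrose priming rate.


residual = 14.695·(0.01821 + 0.09011·e^(−0.04·T));  sugar = (target − residual)·4.0·V
residual = 14.695·(0.01821 + 0.09011·e^(−0.04·11.5)) = 1.1035
sugar = (3.0 − 1.1035)·4.0·15.9

120.6161 g


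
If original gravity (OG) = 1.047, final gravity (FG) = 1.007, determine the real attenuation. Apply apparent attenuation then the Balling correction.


AA = (OG−FG)/(OG−1)·100;  RA = AA·0.8192
AA = (1.047 − 1.007)/(1.047 − 1)·100 = 85.1064
RA = 85.1064·0.8192

69.7191 %


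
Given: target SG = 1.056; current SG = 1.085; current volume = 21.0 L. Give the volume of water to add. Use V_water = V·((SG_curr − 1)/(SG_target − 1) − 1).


V_water = 21.0·((1.085 − 1)/(1.056 − 1) − 1)

10.8750 L


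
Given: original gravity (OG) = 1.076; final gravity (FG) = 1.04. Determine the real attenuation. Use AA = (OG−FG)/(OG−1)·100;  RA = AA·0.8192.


AA = (1.076 − 1.04)/(1.076 − 1)·100 = 47.3684
RA = 47.3684·0.8192

38.8042 %


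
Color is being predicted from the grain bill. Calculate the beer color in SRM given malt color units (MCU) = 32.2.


SRM = 1.4922 · MCU^0.6859
SRM = 1.4922 · 32.2^0.6859

16.1460 SRM


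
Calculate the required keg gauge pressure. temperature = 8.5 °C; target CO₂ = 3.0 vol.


psi = vols/(0.01821 + 0.09011·e^(−0.04·T)) − 14.695
psi = 3.0/(0.01821 + 0.09011·e^(−0.04·8.5)) − 14.695

21.7359 psi


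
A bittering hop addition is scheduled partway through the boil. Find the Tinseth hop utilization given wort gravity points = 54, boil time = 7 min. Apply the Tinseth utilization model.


U = 1.65·0.000125^(GP/1000) · (1 − e^(−0.04·t))/4.15
bigness = 1.65·0.000125^(54/1000) = 1.0156
boil_factor = (1 − e^(−0.04·7))/4.15 = 0.0588
U = 1.0156 · 0.0588

0.0598


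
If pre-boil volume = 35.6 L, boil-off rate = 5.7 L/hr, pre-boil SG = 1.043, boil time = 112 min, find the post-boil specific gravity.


V_post = V_pre − rate·(t/60);  SG_post = 1 + (SG_pre−1)·V_pre/V_post
V_post = 35.6 − 5.7·(112/60) = 24.9600
SG_post = 1 + (1.043 − 1)·35.6/24.9600

1.0613


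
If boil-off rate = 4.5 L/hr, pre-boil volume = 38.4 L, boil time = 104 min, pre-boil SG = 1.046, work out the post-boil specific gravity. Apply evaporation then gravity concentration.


V_post = V_pre − rate·(t/60);  SG_post = 1 + (SG_pre−1)·V_pre/V_post
V_post = 38.4 − 4.5·(104/60) = 30.6000
SG_post = 1 + (1.046 − 1)·38.4/30.6000

1.0577


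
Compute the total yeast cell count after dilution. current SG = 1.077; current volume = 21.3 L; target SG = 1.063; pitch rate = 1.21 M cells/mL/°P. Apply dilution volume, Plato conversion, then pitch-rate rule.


V_w = V·((SG_c−1)/(SG_t−1)−1);  °P = 259 − 259/SG_t;  cells = rate·(V+V_w)·°P
V_w = 21.3·((1.077−1)/(1.063−1)−1) = 4.7333
V_final = 21.3 + 4.7333 = 26.0333
°P = 259 − 259/1.063 = 15.3500
cells = 1.21·26.0333·15.3500

483.5286 billion cells


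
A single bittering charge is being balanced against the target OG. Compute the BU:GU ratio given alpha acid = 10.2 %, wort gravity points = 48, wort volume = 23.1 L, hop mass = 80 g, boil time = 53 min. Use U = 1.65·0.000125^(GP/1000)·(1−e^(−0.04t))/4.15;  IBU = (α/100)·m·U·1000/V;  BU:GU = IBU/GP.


U = 1.65·0.000125^(48/1000)·(1−e^(−0.04·53))/4.15 = 0.2273
IBU = (10.2/100)·80·0.2273·1000/23.1 = 80.2847
BU:GU = 80.2847/48

1.6726


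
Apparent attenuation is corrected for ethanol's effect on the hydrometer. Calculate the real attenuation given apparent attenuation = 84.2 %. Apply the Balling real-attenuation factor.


RA = AA · 0.8192
RA = 84.2 · 0.8192

68.9766 %


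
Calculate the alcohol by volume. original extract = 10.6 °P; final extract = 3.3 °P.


SG = 259/(259 − P);  ABV = (OG − FG)·131.25
OG = 259/(259 − 10.6) = 1.0427
FG = 259/(259 − 3.3) = 1.0129
ABV = (1.0427 − 1.0129)·131.25

3.9070 % ABV


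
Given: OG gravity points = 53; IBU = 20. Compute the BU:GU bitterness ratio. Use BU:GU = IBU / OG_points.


BU:GU = 20 / 53

0.3774


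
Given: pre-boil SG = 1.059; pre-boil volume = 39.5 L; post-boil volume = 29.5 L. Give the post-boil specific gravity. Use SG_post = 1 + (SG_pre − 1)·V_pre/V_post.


pts_pre = (1.059 − 1)·1000 = 59.0000
pts_post = 59.0000·39.5/29.5 = 79.0000
SG_post = 1 + 79.0000/1000

1.0790


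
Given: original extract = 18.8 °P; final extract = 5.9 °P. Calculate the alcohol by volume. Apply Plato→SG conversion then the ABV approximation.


SG = 259/(259 − P);  ABV = (OG − FG)·131.25
OG = 259/(259 − 18.8) = 1.0783
FG = 259/(259 − 5.9) = 1.0233
ABV = (1.0783 − 1.0233)·131.25

7.2131 % ABV


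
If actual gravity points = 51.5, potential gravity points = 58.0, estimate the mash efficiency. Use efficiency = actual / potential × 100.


efficiency = 51.5 / 58.0 × 100

88.7931 %


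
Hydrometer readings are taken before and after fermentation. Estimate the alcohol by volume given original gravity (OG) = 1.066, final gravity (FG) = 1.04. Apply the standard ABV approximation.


ABV = (OG − FG) · 131.25
ABV = (1.066 − 1.04) · 131.25

3.4125 % ABV


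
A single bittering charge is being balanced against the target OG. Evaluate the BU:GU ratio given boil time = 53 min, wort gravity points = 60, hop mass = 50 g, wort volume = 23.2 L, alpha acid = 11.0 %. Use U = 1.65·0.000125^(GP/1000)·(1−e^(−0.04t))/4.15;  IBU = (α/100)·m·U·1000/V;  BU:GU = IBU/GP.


U = 1.65·0.000125^(60/1000)·(1−e^(−0.04·53))/4.15 = 0.2040
IBU = (11.0/100)·50·0.2040·1000/23.2 = 48.3718
BU:GU = 48.3718/60

0.8062


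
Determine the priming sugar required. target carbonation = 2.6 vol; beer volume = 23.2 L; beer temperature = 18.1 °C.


residual = 14.695·(0.01821 + 0.09011·e^(−0.04·T));  sugar = (target − residual)·4.0·V
residual = 14.695·(0.01821 + 0.09011·e^(−0.04·18.1)) = 0.9096
sugar = (2.6 − 0.9096)·4.0·23.2

156.8725 g


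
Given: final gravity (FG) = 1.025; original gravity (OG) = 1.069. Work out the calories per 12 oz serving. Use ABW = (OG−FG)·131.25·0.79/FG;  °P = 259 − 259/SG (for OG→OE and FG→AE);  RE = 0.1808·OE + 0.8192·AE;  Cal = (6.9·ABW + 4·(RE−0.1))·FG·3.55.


ABW = (1.069 − 1.025)·131.25·0.79/1.025 = 4.4510
OE = 259 − 259/1.069 = 16.7175 °P
AE = 259 − 259/1.025 = 6.3171 °P
RE = 0.1808·16.7175 + 0.8192·6.3171 = 8.1975 °P
Cal = (6.9·4.4510 + 4·(8.1975−0.1))·1.025·3.55

229.6110 kcal


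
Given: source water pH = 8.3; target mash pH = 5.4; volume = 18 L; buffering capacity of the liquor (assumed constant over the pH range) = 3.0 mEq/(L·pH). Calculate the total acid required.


acid = buffering capacity · (pH_source − pH_target) · V
acid = 3.0 · (8.3 − 5.4) · 18

156.6000 mEq


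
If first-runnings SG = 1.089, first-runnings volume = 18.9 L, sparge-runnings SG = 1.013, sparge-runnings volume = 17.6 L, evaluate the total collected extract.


total = Σ (SG_i − 1)·1000·V_i
first = (1.089 − 1)·1000·18.9 = 1682.1000
sparge = (1.013 − 1)·1000·17.6 = 228.8000
total = 1682.1000 + 228.8000

1910.9000 gravity·L


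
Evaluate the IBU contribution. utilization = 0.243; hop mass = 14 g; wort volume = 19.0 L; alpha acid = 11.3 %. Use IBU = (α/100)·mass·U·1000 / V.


IBU = (11.3/100)·14·0.243·1000 / 19.0

20.2329 IBU


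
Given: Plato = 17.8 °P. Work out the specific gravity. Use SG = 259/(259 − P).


SG = 259/(259 − 17.8)

1.0738


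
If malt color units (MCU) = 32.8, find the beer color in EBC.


SRM = 1.4922·MCU^0.6859;  EBC = SRM·1.97
SRM = 1.4922·32.8^0.6859 = 16.3518
EBC = 16.3518·1.97

32.2130 EBC


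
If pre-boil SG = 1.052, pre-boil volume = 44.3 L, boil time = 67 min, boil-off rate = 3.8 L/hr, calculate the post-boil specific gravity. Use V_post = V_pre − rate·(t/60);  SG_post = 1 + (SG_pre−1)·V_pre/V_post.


V_post = 44.3 − 3.8·(67/60) = 40.0567
SG_post = 1 + (1.052 − 1)·44.3/40.0567

1.0575


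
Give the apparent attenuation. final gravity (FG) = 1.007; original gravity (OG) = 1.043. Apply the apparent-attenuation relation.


AA = (OG − FG)/(OG − 1) · 100
AA = (1.043 − 1.007)/(1.043 − 1) · 100

83.7209 %


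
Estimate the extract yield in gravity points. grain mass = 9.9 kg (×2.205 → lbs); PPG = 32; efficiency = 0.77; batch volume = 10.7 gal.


points = lbs × PPG × eff / vol
lbs = 9.9 × 2.205 = 21.8295
points = 21.8295 × 32 × 0.77 / 10.7

50.2691 points


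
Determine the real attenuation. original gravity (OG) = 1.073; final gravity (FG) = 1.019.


AA = (OG−FG)/(OG−1)·100;  RA = AA·0.8192
AA = (1.073 − 1.019)/(1.073 − 1)·100 = 73.9726
RA = 73.9726·0.8192

60.5984 %


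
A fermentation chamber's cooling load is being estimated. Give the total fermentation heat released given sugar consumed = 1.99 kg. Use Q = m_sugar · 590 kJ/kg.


Q = 1.99 · 590

1174.1000 kJ


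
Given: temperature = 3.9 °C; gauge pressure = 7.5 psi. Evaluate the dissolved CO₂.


vols = (P + 14.695)·(0.01821 + 0.09011·e^(−0.04·T))
vols = (7.5 + 14.695)·(0.01821 + 0.09011·e^(−0.04·3.9))

2.1153 volumes


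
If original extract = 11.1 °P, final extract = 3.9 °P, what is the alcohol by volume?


SG = 259/(259 − P);  ABV = (OG − FG)·131.25
OG = 259/(259 − 11.1) = 1.0448
FG = 259/(259 − 3.9) = 1.0153
ABV = (1.0448 − 1.0153)·131.25

3.8703 % ABV


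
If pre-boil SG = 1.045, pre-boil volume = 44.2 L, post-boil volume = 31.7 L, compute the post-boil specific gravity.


SG_post = 1 + (SG_pre − 1)·V_pre/V_post
pts_pre = (1.045 − 1)·1000 = 45.0000
pts_post = 45.0000·44.2/31.7 = 62.7445
SG_post = 1 + 62.7445/1000

1.0627


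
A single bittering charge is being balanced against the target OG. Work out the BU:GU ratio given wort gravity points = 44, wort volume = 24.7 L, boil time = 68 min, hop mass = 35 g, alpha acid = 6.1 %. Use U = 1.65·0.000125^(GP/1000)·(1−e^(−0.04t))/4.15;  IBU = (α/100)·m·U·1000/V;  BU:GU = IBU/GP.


U = 1.65·0.000125^(44/1000)·(1−e^(−0.04·68))/4.15 = 0.2501
IBU = (6.1/100)·35·0.2501·1000/24.7 = 21.6175
BU:GU = 21.6175/44

0.4913


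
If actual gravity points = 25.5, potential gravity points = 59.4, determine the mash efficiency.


efficiency = actual / potential × 100
efficiency = 25.5 / 59.4 × 100

42.9293 %


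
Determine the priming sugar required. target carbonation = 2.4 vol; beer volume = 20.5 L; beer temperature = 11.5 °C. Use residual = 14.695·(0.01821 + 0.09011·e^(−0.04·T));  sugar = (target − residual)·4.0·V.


residual = 14.695·(0.01821 + 0.09011·e^(−0.04·11.5)) = 1.1035
sugar = (2.4 − 1.1035)·4.0·20.5

106.3113 g


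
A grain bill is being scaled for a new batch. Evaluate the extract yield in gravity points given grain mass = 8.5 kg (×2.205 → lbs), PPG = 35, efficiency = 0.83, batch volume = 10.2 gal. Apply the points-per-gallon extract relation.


points = lbs × PPG × eff / vol
lbs = 8.5 × 2.205 = 18.7425
points = 18.7425 × 35 × 0.83 / 10.2

53.3794 points


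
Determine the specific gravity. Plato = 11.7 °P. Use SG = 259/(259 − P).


SG = 259/(259 − 11.7)

1.0473


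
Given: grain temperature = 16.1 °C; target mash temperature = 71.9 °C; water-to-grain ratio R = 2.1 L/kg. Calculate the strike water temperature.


T_strike = (0.41/R)·(T_mash − T_grain) + T_mash
T_strike = (0.41/2.1)·(71.9 − 16.1) + 71.9

82.7943 °C


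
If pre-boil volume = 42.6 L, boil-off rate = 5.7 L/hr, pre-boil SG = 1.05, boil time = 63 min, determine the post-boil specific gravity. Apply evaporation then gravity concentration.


V_post = V_pre − rate·(t/60);  SG_post = 1 + (SG_pre−1)·V_pre/V_post
V_post = 42.6 − 5.7·(63/60) = 36.6150
SG_post = 1 + (1.05 − 1)·42.6/36.6150

1.0582


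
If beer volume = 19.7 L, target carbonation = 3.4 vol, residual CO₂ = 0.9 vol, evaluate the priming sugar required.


sugar = (target − residual)·4.0·V
sugar = (3.4 − 0.9)·4.0·19.7

197.0000 g


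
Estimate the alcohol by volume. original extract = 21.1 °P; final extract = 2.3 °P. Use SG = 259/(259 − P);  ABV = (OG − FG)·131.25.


OG = 259/(259 − 21.1) = 1.0887
FG = 259/(259 − 2.3) = 1.0090
ABV = (1.0887 − 1.0090)·131.25

10.4649 % ABV


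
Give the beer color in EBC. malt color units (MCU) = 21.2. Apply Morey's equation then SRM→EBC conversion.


SRM = 1.4922·MCU^0.6859;  EBC = SRM·1.97
SRM = 1.4922·21.2^0.6859 = 12.1216
EBC = 12.1216·1.97

23.8796 EBC


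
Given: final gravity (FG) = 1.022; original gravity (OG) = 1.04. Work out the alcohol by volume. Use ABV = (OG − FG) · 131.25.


ABV = (1.04 − 1.022) · 131.25

2.3625 % ABV


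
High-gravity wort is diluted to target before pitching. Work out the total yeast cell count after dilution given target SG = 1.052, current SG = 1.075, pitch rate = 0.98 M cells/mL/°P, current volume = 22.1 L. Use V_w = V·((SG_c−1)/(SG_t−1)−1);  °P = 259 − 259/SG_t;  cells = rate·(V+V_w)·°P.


V_w = 22.1·((1.075−1)/(1.052−1)−1) = 9.7750
V_final = 22.1 + 9.7750 = 31.8750
°P = 259 − 259/1.052 = 12.8023
cells = 0.98·31.8750·12.8023

399.9113 billion cells


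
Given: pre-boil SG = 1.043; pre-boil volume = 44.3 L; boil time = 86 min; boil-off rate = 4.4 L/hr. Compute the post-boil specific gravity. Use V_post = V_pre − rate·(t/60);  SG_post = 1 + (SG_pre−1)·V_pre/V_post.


V_post = 44.3 − 4.4·(86/60) = 37.9933
SG_post = 1 + (1.043 − 1)·44.3/37.9933

1.0501


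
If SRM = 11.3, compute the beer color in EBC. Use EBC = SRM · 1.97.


EBC = 11.3 · 1.97

22.2610 EBC


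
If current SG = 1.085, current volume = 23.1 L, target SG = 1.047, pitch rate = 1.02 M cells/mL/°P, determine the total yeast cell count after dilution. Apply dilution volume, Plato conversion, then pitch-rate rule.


V_w = V·((SG_c−1)/(SG_t−1)−1);  °P = 259 − 259/SG_t;  cells = rate·(V+V_w)·°P
V_w = 23.1·((1.085−1)/(1.047−1)−1) = 18.6766
V_final = 23.1 + 18.6766 = 41.7766
°P = 259 − 259/1.047 = 11.6266
cells = 1.02·41.7766·11.6266

495.4321 billion cells


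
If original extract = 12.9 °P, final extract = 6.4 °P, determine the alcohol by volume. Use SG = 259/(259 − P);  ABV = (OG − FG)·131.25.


OG = 259/(259 − 12.9) = 1.0524
FG = 259/(259 − 6.4) = 1.0253
ABV = (1.0524 − 1.0253)·131.25

3.5544 % ABV


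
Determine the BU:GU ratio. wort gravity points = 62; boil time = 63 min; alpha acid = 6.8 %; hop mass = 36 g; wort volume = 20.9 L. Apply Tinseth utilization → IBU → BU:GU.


U = 1.65·0.000125^(GP/1000)·(1−e^(−0.04t))/4.15;  IBU = (α/100)·m·U·1000/V;  BU:GU = IBU/GP
U = 1.65·0.000125^(62/1000)·(1−e^(−0.04·63))/4.15 = 0.2094
IBU = (6.8/100)·36·0.2094·1000/20.9 = 24.5290
BU:GU = 24.5290/62

0.3956


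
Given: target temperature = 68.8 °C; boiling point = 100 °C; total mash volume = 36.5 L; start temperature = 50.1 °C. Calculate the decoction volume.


V_dec = V_total·(T_target − T_start)/(T_boil − T_start)
V_dec = 36.5·(68.8 − 50.1)/(100 − 50.1)

13.6784 L


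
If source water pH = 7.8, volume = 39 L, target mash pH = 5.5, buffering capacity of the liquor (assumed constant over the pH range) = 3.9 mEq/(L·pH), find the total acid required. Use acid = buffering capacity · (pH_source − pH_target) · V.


acid = 3.9 · (7.8 − 5.5) · 39

349.8300 mEq


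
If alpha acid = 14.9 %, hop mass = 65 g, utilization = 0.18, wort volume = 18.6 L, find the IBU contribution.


IBU = (α/100)·mass·U·1000 / V
IBU = (14.9/100)·65·0.18·1000 / 18.6

93.7258 IBU


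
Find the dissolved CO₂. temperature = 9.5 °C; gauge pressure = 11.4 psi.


vols = (P + 14.695)·(0.01821 + 0.09011·e^(−0.04·T))
vols = (11.4 + 14.695)·(0.01821 + 0.09011·e^(−0.04·9.5))

2.0832 volumes


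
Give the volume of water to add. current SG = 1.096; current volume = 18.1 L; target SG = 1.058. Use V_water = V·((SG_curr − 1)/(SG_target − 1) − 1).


V_water = 18.1·((1.096 − 1)/(1.058 − 1) − 1)

11.8586 L


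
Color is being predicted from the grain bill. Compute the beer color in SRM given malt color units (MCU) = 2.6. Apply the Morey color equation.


SRM = 1.4922 · MCU^0.6859
SRM = 1.4922 · 2.6^0.6859

2.8738 SRM


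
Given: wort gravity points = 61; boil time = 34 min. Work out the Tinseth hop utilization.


U = 1.65·0.000125^(GP/1000) · (1 − e^(−0.04·t))/4.15
bigness = 1.65·0.000125^(61/1000) = 0.9537
boil_factor = (1 − e^(−0.04·34))/4.15 = 0.1791
U = 0.9537 · 0.1791

0.1708


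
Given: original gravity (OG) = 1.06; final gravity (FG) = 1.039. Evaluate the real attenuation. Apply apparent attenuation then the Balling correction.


AA = (OG−FG)/(OG−1)·100;  RA = AA·0.8192
AA = (1.06 − 1.039)/(1.06 − 1)·100 = 35.0000
RA = 35.0000·0.8192

28.6720 %


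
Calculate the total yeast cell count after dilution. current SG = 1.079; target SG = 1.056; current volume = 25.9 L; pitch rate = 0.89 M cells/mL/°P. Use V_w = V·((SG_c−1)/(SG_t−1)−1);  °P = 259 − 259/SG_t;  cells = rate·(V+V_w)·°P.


V_w = 25.9·((1.079−1)/(1.056−1)−1) = 10.6375
V_final = 25.9 + 10.6375 = 36.5375
°P = 259 − 259/1.056 = 13.7348
cells = 0.89·36.5375·13.7348

446.6350 billion cells


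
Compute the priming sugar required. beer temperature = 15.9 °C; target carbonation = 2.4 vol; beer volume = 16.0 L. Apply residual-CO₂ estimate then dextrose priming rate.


residual = 14.695·(0.01821 + 0.09011·e^(−0.04·T));  sugar = (target − residual)·4.0·V
residual = 14.695·(0.01821 + 0.09011·e^(−0.04·15.9)) = 0.9686
sugar = (2.4 − 0.9686)·4.0·16.0

91.6085 g


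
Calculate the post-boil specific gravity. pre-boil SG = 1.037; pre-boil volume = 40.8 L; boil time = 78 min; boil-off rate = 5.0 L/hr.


V_post = V_pre − rate·(t/60);  SG_post = 1 + (SG_pre−1)·V_pre/V_post
V_post = 40.8 − 5.0·(78/60) = 34.3000
SG_post = 1 + (1.037 − 1)·40.8/34.3000

1.0440


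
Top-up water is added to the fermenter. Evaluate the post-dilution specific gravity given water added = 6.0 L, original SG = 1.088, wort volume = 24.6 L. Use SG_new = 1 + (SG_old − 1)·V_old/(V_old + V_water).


pts = (1.088 − 1)·1000·24.6/(24.6 + 6.0) = 70.7451
SG_new = 1 + 70.7451/1000

1.0707


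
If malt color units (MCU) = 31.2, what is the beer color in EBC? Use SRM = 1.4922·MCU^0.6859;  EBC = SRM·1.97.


SRM = 1.4922·31.2^0.6859 = 15.8004
EBC = 15.8004·1.97

31.1268 EBC


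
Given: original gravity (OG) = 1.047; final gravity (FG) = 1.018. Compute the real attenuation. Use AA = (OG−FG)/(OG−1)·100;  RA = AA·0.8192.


AA = (1.047 − 1.018)/(1.047 − 1)·100 = 61.7021
RA = 61.7021·0.8192

50.5464 %


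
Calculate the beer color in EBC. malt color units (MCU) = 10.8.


SRM = 1.4922·MCU^0.6859;  EBC = SRM·1.97
SRM = 1.4922·10.8^0.6859 = 7.6322
EBC = 7.6322·1.97

15.0355 EBC


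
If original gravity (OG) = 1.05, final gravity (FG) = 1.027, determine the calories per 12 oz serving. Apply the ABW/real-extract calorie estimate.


ABW = (OG−FG)·131.25·0.79/FG;  °P = 259 − 259/SG (for OG→OE and FG→AE);  RE = 0.1808·OE + 0.8192·AE;  Cal = (6.9·ABW + 4·(RE−0.1))·FG·3.55
ABW = (1.05 − 1.027)·131.25·0.79/1.027 = 2.3221
OE = 259 − 259/1.05 = 12.3333 °P
AE = 259 − 259/1.027 = 6.8092 °P
RE = 0.1808·12.3333 + 0.8192·6.8092 = 7.8079 °P
Cal = (6.9·2.3221 + 4·(7.8079−0.1))·1.027·3.55

170.8237 kcal


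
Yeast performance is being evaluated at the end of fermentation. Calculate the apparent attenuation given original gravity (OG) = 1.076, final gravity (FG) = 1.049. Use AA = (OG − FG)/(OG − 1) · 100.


AA = (1.076 − 1.049)/(1.076 − 1) · 100

35.5263 %


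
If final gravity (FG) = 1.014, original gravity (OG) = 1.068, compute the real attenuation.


AA = (OG−FG)/(OG−1)·100;  RA = AA·0.8192
AA = (1.068 − 1.014)/(1.068 − 1)·100 = 79.4118
RA = 79.4118·0.8192

65.0541 %


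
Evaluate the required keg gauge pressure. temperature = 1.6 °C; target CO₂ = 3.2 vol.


psi = vols/(0.01821 + 0.09011·e^(−0.04·T)) − 14.695
psi = 3.2/(0.01821 + 0.09011·e^(−0.04·1.6)) − 14.695

16.4535 psi


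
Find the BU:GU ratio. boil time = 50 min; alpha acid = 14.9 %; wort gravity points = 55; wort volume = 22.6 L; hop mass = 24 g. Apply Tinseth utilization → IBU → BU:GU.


U = 1.65·0.000125^(GP/1000)·(1−e^(−0.04t))/4.15;  IBU = (α/100)·m·U·1000/V;  BU:GU = IBU/GP
U = 1.65·0.000125^(55/1000)·(1−e^(−0.04·50))/4.15 = 0.2097
IBU = (14.9/100)·24·0.2097·1000/22.6 = 33.1820
BU:GU = 33.1820/55

0.6033


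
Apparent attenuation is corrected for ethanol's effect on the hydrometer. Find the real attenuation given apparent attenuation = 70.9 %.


RA = AA · 0.8192
RA = 70.9 · 0.8192

58.0813 %
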